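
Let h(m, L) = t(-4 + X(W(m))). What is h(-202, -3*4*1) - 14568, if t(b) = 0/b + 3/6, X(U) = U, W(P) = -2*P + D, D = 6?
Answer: -29135/2 ≈ -14568.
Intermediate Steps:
W(P) = 6 - 2*P (W(P) = -2*P + 6 = 6 - 2*P)
t(b) = ½ (t(b) = 0 + 3*(⅙) = 0 + ½ = ½)
h(m, L) = ½
h(-202, -3*4*1) - 14568 = ½ - 14568 = -29135/2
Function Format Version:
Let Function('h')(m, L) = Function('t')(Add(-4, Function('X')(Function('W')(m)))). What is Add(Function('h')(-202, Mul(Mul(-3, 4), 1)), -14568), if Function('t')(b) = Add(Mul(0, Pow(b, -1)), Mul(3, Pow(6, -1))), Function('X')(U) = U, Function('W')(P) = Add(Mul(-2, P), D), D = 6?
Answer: Rational(-29135, 2) ≈ -14568.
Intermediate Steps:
Function('W')(P) = Add(6, Mul(-2, P)) (Function('W')(P) = Add(Mul(-2, P), 6) = Add(6, Mul(-2, P)))
Function('t')(b) = Rational(1, 2) (Function('t')(b) = Add(0, Mul(3, Rational(1, 6))) = Add(0, Rational(1, 2)) = Rational(1, 2))
Function('h')(m, L) = Rational(1, 2)
Add(Function('h')(-202, Mul(Mul(-3, 4), 1)), -14568) = Add(Rational(1, 2), -14568) = Rational(-29135, 2)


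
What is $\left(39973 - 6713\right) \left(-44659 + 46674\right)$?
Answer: $67018900$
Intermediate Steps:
$\left(39973 - 6713\right) \left(-44659 + 46674\right) = 33260 \cdot 2015 = 67018900$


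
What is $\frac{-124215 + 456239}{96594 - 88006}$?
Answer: $\frac{83006}{2147} \approx 38.661$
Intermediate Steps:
$\frac{-124215 + 456239}{96594 - 88006} = \frac{332024}{8588} = 332024 \cdot \frac{1}{8588} = \frac{83006}{2147}$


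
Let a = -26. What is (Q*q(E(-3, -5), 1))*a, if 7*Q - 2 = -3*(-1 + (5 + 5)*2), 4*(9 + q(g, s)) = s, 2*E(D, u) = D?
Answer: -3575/2 ≈ -1787.5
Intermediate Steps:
E(D, u) = D/2
q(g, s) = -9 + s/4
Q = -55/7 (Q = 2/7 + (-3*(-1 + (5 + 5)*2))/7 = 2/7 + (-3*(-1 + 10*2))/7 = 2/7 + (-3*(-1 + 20))/7 = 2/7 + (-3*19)/7 = 2/7 + (⅐)*(-57) = 2/7 - 57/7 = -55/7 ≈ -7.8571)
(Q*q(E(-3, -5), 1))*a = -55*(-9 + (¼)*1)/7*(-26) = -55*(-9 + ¼)/7*(-26) = -55/7*(-35/4)*(-26) = (275/4)*(-26) = -3575/2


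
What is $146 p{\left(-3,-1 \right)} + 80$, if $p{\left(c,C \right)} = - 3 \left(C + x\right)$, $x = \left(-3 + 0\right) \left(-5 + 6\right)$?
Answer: $1832$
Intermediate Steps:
$x = -3$ ($x = \left(-3\right) 1 = -3$)
$p{\left(c,C \right)} = 9 - 3 C$ ($p{\left(c,C \right)} = - 3 \left(C - 3\right) = - 3 \left(-3 + C\right) = 9 - 3 C$)
$146 p{\left(-3,-1 \right)} + 80 = 146 \left(9 - -3\right) + 80 = 146 \left(9 + 3\right) + 80 = 146 \cdot 12 + 80 = 1752 + 80 = 1832$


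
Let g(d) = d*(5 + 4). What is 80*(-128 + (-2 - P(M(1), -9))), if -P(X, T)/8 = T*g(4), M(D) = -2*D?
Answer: -217760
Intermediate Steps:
g(d) = 9*d (g(d) = d*9 = 9*d)
P(X, T) = -288*T (P(X, T) = -8*T*9*4 = -8*T*36 = -288*T)
80*(-128 + (-2 - P(M(1), -9))) = 80*(-128 + (-2 - (-288)*(-9))) = 80*(-128 + (-2 - 1*2592)) = 80*(-128 + (-2 - 2592)) = 80*(-128 - 2594) = 80*(-2722) = -217760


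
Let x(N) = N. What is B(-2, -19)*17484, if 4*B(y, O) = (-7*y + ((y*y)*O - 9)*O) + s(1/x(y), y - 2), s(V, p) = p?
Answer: 7102875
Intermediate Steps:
B(y, O) = -½ - 3*y/2 + O*(-9 + O*y²)/4 (B(y, O) = ((-7*y + ((y*y)*O - 9)*O) + (y - 2))/4 = ((-7*y + (y²*O - 9)*O) + (-2 + y))/4 = ((-7*y + (O*y² - 9)*O) + (-2 + y))/4 = ((-7*y + (-9 + O*y²)*O) + (-2 + y))/4 = ((-7*y + O*(-9 + O*y²)) + (-2 + y))/4 = (-2 - 6*y + O*(-9 + O*y²))/4 = -½ - 3*y/2 + O*(-9 + O*y²)/4)
B(-2, -19)*17484 = (-½ - 9/4*(-19) - 3/2*(-2) + (¼)*(-19)²*(-2)²)*17484 = (-½ + 171/4 + 3 + (¼)*361*4)*17484 = (-½ + 171/4 + 3 + 361)*17484 = (1625/4)*17484 = 7102875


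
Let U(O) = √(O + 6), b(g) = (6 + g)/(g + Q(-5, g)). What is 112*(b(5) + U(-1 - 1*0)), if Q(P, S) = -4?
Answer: 1232 + 112*√5 ≈ 1482.4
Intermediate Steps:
b(g) = (6 + g)/(-4 + g) (b(g) = (6 + g)/(g - 4) = (6 + g)/(-4 + g))
U(O) = √(6 + O)
112*(b(5) + U(-1 - 1*0)) = 112*((6 + 5)/(-4 + 5) + √(6 + (-1 - 1*0))) = 112*(11/1 + √(6 + (-1 + 0))) = 112*(1*11 + √(6 - 1)) = 112*(11 + √5) = 1232 + 112*√5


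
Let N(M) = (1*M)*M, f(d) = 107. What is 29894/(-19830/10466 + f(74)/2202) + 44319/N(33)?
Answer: -11338958151775/702005667 ≈ -16152.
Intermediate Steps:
N(M) = M**2 (N(M) = M*M = M**2)
29894/(-19830/10466 + f(74)/2202) + 44319/N(33) = 29894/(-19830/10466 + 107/2202) + 44319/(33**2) = 29894/(-19830*1/10466 + 107*(1/2202)) + 44319/1089 = 29894/(-9915/5233 + 107/2202) + 44319*(1/1089) = 29894/(-21272899/11523066) + 1343/33 = 29894*(-11523066/21272899) + 1343/33 = -344470535004/21272899 + 1343/33 = -11338958151775/702005667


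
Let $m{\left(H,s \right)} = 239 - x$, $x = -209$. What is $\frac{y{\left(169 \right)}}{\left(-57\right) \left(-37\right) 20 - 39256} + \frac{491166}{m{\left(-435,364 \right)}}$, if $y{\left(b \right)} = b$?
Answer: $\frac{179530637}{163744} \approx 1096.4$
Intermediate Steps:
$m{\left(H,s \right)} = 448$ ($m{\left(H,s \right)} = 239 - -209 = 239 + 209 = 448$)
$\frac{y{\left(169 \right)}}{\left(-57\right) \left(-37\right) 20 - 39256} + \frac{491166}{m{\left(-435,364 \right)}} = \frac{169}{\left(-57\right) \left(-37\right) 20 - 39256} + \frac{491166}{448} = \frac{169}{2109 \cdot 20 - 39256} + 491166 \cdot \frac{1}{448} = \frac{169}{42180 - 39256} + \frac{245583}{224} = \frac{169}{2924} + \frac{245583}{224} = \frac{179530637}{163744}$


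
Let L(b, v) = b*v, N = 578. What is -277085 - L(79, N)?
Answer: -322747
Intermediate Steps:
-277085 - L(79, N) = -277085 - 79*578 = -277085 - 1*45662 = -277085 - 45662 = -322747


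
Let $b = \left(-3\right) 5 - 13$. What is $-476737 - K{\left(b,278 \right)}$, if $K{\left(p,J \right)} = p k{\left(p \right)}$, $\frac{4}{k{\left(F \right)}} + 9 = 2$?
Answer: $-476753$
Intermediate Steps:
$k{\left(F \right)} = - \frac{4}{7}$ ($k{\left(F \right)} = \frac{4}{-9 + 2} = \frac{4}{-7} = 4 \left(- \frac{1}{7}\right) = - \frac{4}{7}$)
$b = -28$ ($b = -15 - 13 = -28$)
$K{\left(p,J \right)} = - \frac{4 p}{7}$ ($K{\left(p,J \right)} = p \left(- \frac{4}{7}\right) = - \frac{4 p}{7}$)
$-476737 - K{\left(b,278 \right)} = -476737 - \left(- \frac{4}{7}\right) \left(-28\right) = -476737 - 16 = -476753$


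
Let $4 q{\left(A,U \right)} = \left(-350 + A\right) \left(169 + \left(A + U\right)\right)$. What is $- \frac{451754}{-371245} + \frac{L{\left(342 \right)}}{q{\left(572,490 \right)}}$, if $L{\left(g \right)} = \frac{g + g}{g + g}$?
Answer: $\frac{61728860804}{50727288045} \approx 1.2169$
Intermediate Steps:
$q{\left(A,U \right)} = \frac{\left(-350 + A\right) \left(169 + A + U\right)}{4}$ ($q{\left(A,U \right)} = \frac{\left(-350 + A\right) \left(169 + \left(A + U\right)\right)}{4} = \frac{\left(-350 + A\right) \left(169 + A + U\right)}{4}$)
$L{\left(g \right)} = 1$ ($L{\left(g \right)} = \frac{2 g}{2 g} = 2 g \frac{1}{2 g} = 1$)
$- \frac{451754}{-371245} + \frac{L{\left(342 \right)}}{q{\left(572,490 \right)}} = - \frac{451754}{-371245} + 1 \frac{1}{- \frac{29575}{2} - 25883 - 42875 + \frac{572^{2}}{4} + \frac{1}{4} \cdot 572 \cdot 490} = \left(-451754\right) \left(- \frac{1}{371245}\right) + 1 \frac{1}{- \frac{29575}{2} - 25883 - 42875 + \frac{1}{4} \cdot 327184 + 70070} = \frac{451754}{371245} + 1 \frac{1}{- \frac{29575}{2} - 25883 - 42875 + 81796 + 70070} = \frac{451754}{371245} + 1 \frac{1}{\frac{136641}{2}} = \frac{451754}{371245} + 1 \cdot \frac{2}{136641} = \frac{451754}{371245} + \frac{2}{136641} = \frac{61728860804}{50727288045}$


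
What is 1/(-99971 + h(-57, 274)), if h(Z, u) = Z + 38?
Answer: -1/99990 ≈ -1.0001e-5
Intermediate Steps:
h(Z, u) = 38 + Z
1/(-99971 + h(-57, 274)) = 1/(-99971 + (38 - 57)) = 1/(-99971 - 19) = 1/(-99990) = -1/99990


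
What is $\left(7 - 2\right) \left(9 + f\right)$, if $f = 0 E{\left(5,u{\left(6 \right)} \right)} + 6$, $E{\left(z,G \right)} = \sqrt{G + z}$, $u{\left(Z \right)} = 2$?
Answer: $75$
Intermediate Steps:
$f = 6$ ($f = 0 \sqrt{2 + 5} + 6 = 0 \sqrt{7} + 6 = 0 + 6 = 6$)
$\left(7 - 2\right) \left(9 + f\right) = \left(7 - 2\right) \left(9 + 6\right) = \left(7 - 2\right) 15 = 5 \cdot 15 = 75$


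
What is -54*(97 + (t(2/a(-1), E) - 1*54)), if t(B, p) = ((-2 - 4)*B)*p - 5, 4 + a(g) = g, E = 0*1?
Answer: -2052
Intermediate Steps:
E = 0
a(g) = -4 + g
t(B, p) = -5 - 6*B*p (t(B, p) = (-6*B)*p - 5 = -6*B*p - 5 = -5 - 6*B*p)
-54*(97 + (t(2/a(-1), E) - 1*54)) = -54*(97 + ((-5 - 6*2/(-4 - 1)*0) - 1*54)) = -54*(97 + ((-5 - 6*2/(-5)*0) - 54)) = -54*(97 + ((-5 - 6*2*(-⅕)*0) - 54)) = -54*(97 + ((-5 - 6*(-⅖)*0) - 54)) = -54*(97 + ((-5 + 0) - 54)) = -54*(97 + (-5 - 54)) = -54*(97 - 59) = -54*38 = -2052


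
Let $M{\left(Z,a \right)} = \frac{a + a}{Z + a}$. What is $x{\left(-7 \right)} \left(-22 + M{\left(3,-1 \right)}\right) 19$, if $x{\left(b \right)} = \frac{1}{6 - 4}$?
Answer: $- \frac{437}{2} \approx -218.5$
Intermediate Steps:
$M{\left(Z,a \right)} = \frac{2 a}{Z + a}$
$x{\left(b \right)} = \frac{1}{2}$
$x{\left(-7 \right)} \left(-22 + M{\left(3,-1 \right)}\right) 19 = \frac{\left(-22 + 2 \left(-1\right) \frac{1}{3 - 1}\right) 19}{2} = \frac{\left(-22 + 2 \left(-1\right) \frac{1}{2}\right) 19}{2} = \frac{\left(-22 - 1\right) 19}{2} = \frac{\left(-23\right) 19}{2} = \frac{1}{2} \left(-437\right) = - \frac{437}{2}$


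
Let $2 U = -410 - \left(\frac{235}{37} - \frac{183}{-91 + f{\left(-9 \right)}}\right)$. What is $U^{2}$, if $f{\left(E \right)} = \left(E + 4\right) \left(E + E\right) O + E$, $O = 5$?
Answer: $\frac{28997998830441}{670810000} \approx 43228.0$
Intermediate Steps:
$f{\left(E \right)} = E + 10 E \left(4 + E\right)$ ($f{\left(E \right)} = \left(E + 4\right) \left(E + E\right) 5 + E = \left(4 + E\right) 2 E 5 + E = 2 E \left(4 + E\right) 5 + E = 10 E \left(4 + E\right) + E = E + 10 E \left(4 + E\right)$)
$U = - \frac{5384979}{25900}$ ($U = \frac{-410 - \left(\frac{235}{37} - \frac{183}{-91 - 9 \left(41 + 10 \left(-9\right)\right)}\right)}{2} = \frac{-410 - \left(235 \cdot \frac{1}{37} - \frac{183}{-91 - 9 \left(41 - 90\right)}\right)}{2} = \frac{-410 - \left(\frac{235}{37} - \frac{183}{-91 - -441}\right)}{2} = \frac{-410 - \left(\frac{235}{37} - \frac{183}{-91 + 441}\right)}{2} = \frac{-410 - \left(\frac{235}{37} - \frac{183}{350}\right)}{2} = \frac{-410 - \frac{75479}{12950}}{2} = \frac{1}{2} \left(- \frac{5384979}{12950}\right) = - \frac{5384979}{25900} \approx -207.91$)
$U^{2} = \left(- \frac{5384979}{25900}\right)^{2} = \frac{28997998830441}{670810000}$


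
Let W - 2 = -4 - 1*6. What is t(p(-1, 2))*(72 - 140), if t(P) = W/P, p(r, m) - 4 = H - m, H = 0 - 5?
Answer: -544/3 ≈ -181.33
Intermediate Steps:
H = -5
p(r, m) = -1 - m (p(r, m) = 4 + (-5 - m) = -1 - m)
W = -8 (W = 2 + (-4 - 1*6) = 2 + (-4 - 6) = 2 - 10 = -8)
t(P) = -8/P
t(p(-1, 2))*(72 - 140) = (-8/(-1 - 1*2))*(72 - 140) = -8/(-1 - 2)*(-68) = -8/(-3)*(-68) = -8*(-1/3)*(-68) = (8/3)*(-68) = -544/3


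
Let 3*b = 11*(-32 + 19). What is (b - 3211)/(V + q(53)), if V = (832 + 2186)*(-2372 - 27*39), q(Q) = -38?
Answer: 611/1938129 ≈ 0.00031525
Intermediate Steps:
b = -143/3 (b = (11*(-32 + 19))/3 = (11*(-13))/3 = (1/3)*(-143) = -143/3 ≈ -47.667)
V = -10336650 (V = 3018*(-2372 - 1053) = 3018*(-3425) = -10336650)
(b - 3211)/(V + q(53)) = (-143/3 - 3211)/(-10336650 - 38) = -9776/3/(-10336688) = -9776/3*(-1/10336688) = 611/1938129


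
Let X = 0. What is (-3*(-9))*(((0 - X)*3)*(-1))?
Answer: 0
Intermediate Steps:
(-3*(-9))*(((0 - X)*3)*(-1)) = (-3*(-9))*(((0 - 1*0)*3)*(-1)) = 27*(((0 + 0)*3)*(-1)) = 27*((0*3)*(-1)) = 27*(0*(-1)) = 27*0 = 0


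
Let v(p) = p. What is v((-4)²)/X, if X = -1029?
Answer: -16/1029 ≈ -0.015549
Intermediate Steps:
v((-4)²)/X = (-4)²/(-1029) = 16*(-1/1029) = -16/1029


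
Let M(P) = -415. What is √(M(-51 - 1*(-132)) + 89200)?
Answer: 3*√9865 ≈ 297.97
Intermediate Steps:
√(M(-51 - 1*(-132)) + 89200) = √(-415 + 89200) = √88785 = 3*√9865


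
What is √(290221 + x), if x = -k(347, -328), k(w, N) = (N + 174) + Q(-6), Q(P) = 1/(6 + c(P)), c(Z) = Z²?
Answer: √512221458/42 ≈ 538.86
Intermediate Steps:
Q(P) = 1/(6 + P²)
k(w, N) = 7309/42 + N (k(w, N) = (N + 174) + 1/(6 + (-6)²) = (174 + N) + 1/(6 + 36) = (174 + N) + 1/42 = 7309/42 + N)
x = 6467/42 (x = -(7309/42 - 328) = -1*(-6467/42) = 6467/42 ≈ 153.98)
√(290221 + x) = √(290221 + 6467/42) = √(12195749/42) = √512221458/42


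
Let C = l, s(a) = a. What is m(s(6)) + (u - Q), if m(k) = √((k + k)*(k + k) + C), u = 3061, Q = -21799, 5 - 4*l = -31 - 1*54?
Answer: 24860 + 3*√74/2 ≈ 24873.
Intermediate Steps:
l = 45/2 (l = 5/4 - (-31 - 1*54)/4 = 5/4 - (-31 - 54)/4 = 5/4 - ¼*(-85) = 5/4 + 85/4 = 45/2 ≈ 22.500)
C = 45/2 ≈ 22.500
m(k) = √(45/2 + 4*k²) (m(k) = √((k + k)*(k + k) + 45/2) = √((2*k)*(2*k) + 45/2) = √(4*k² + 45/2) = √(45/2 + 4*k²))
m(s(6)) + (u - Q) = √(90 + 16*6²)/2 + (3061 - 1*(-21799)) = √(90 + 16*36)/2 + (3061 + 21799) = √(90 + 576)/2 + 24860 = √666/2 + 24860 = (3*√74)/2 + 24860 = 3*√74/2 + 24860 = 24860 + 3*√74/2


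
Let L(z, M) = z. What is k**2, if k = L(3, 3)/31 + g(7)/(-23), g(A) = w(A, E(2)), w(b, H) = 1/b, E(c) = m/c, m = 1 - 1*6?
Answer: 204304/24910081 ≈ 0.0082017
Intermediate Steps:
m = -5 (m = 1 - 6 = -5)
E(c) = -5/c
g(A) = 1/A
k = 452/4991 (k = 3/31 + 1/(7*(-23)) = 3*(1/31) + (1/7)*(-1/23) = 3/31 - 1/161 = 452/4991 ≈ 0.090563)
k**2 = (452/4991)**2 = 204304/24910081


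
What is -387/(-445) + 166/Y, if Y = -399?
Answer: 80543/177555 ≈ 0.45362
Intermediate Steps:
-387/(-445) + 166/Y = -387/(-445) + 166/(-399) = -387*(-1/445) + 166*(-1/399) = 387/445 - 166/399 = 80543/177555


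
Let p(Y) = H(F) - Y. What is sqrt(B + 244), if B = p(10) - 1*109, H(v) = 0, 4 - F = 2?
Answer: 5*sqrt(5) ≈ 11.180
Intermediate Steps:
F = 2 (F = 4 - 1*2 = 4 - 2 = 2)
p(Y) = -Y (p(Y) = 0 - Y = -Y)
B = -119 (B = -1*10 - 1*109 = -10 - 109 = -119)
sqrt(B + 244) = sqrt(-119 + 244) = sqrt(125) = 5*sqrt(5)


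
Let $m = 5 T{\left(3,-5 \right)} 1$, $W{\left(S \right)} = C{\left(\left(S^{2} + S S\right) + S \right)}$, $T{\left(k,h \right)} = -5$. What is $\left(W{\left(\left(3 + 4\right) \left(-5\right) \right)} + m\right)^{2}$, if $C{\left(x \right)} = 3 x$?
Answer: $52128400$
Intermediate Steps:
$W{\left(S \right)} = 3 S + 6 S^{2}$ ($W{\left(S \right)} = 3 \left(\left(S^{2} + S S\right) + S\right) = 3 \left(\left(S^{2} + S^{2}\right) + S\right) = 3 \left(2 S^{2} + S\right) = 3 \left(S + 2 S^{2}\right) = 3 S + 6 S^{2}$)
$m = -25$ ($m = 5 \left(-5\right) 1 = \left(-25\right) 1 = -25$)
$\left(W{\left(\left(3 + 4\right) \left(-5\right) \right)} + m\right)^{2} = \left(3 \left(3 + 4\right) \left(-5\right) \left(1 + 2 \left(3 + 4\right) \left(-5\right)\right) - 25\right)^{2} = \left(3 \cdot 7 \left(-5\right) \left(1 + 2 \cdot 7 \left(-5\right)\right) - 25\right)^{2} = \left(3 \left(-35\right) \left(1 + 2 \left(-35\right)\right) - 25\right)^{2} = \left(3 \left(-35\right) \left(1 - 70\right) - 25\right)^{2} = \left(3 \left(-35\right) \left(-69\right) - 25\right)^{2} = \left(7245 - 25\right)^{2} = 7220^{2} = 52128400$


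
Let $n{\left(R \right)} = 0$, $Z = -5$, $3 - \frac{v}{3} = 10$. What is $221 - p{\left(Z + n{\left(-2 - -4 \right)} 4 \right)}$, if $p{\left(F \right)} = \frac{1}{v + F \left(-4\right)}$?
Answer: $222$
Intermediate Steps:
$v = -21$ ($v = 9 - 30 = -21$)
$p{\left(F \right)} = \frac{1}{-21 - 4 F}$ ($p{\left(F \right)} = \frac{1}{-21 + F \left(-4\right)} = \frac{1}{-21 - 4 F}$)
$221 - p{\left(Z + n{\left(-2 - -4 \right)} 4 \right)} = 221 - - \frac{1}{21 + 4 \left(-5 + 0 \cdot 4\right)} = 221 - - \frac{1}{21 + 4 \left(-5 + 0\right)} = 221 - - \frac{1}{21 + 4 \left(-5\right)} = 221 - - \frac{1}{21 - 20} = 221 - - 1^{-1} = 221 - \left(-1\right) 1 = 221 - -1 = 221 + 1 = 222$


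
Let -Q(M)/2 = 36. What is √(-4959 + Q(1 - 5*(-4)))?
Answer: 3*I*√559 ≈ 70.93*I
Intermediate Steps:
Q(M) = -72 (Q(M) = -2*36 = -72)
√(-4959 + Q(1 - 5*(-4))) = √(-4959 - 72) = √(-5031) = 3*I*√559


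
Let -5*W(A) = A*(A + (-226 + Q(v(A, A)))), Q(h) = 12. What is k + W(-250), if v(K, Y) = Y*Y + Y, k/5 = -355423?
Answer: -1800315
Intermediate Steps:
k = -1777115 (k = 5*(-355423) = -1777115)
v(K, Y) = Y + Y² (v(K, Y) = Y² + Y = Y + Y²)
W(A) = -A*(-214 + A)/5 (W(A) = -A*(A + (-226 + 12))/5 = -A*(A - 214)/5 = -A*(-214 + A)/5)
k + W(-250) = -1777115 + (⅕)*(-250)*(214 - 1*(-250)) = -1777115 + (⅕)*(-250)*(214 + 250) = -1777115 + (⅕)*(-250)*464 = -1777115 - 23200 = -1800315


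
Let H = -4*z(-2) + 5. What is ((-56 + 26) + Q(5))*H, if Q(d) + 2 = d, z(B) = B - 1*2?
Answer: -567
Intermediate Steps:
z(B) = -2 + B (z(B) = B - 2 = -2 + B)
Q(d) = -2 + d
H = 21 (H = -4*(-2 - 2) + 5 = -4*(-4) + 5 = 16 + 5 = 21)
((-56 + 26) + Q(5))*H = ((-56 + 26) + (-2 + 5))*21 = (-30 + 3)*21 = -27*21 = -567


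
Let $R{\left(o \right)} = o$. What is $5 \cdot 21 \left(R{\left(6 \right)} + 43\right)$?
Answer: $5145$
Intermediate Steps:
$5 \cdot 21 \left(R{\left(6 \right)} + 43\right) = 5 \cdot 21 \left(6 + 43\right) = 105 \cdot 49 = 5145$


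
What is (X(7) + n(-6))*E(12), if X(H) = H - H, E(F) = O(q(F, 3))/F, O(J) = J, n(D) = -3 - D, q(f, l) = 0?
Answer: 0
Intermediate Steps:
E(F) = 0 (E(F) = 0/F = 0)
X(H) = 0
(X(7) + n(-6))*E(12) = (0 + (-3 - 1*(-6)))*0 = (0 + (-3 + 6))*0 = (0 + 3)*0 = 3*0 = 0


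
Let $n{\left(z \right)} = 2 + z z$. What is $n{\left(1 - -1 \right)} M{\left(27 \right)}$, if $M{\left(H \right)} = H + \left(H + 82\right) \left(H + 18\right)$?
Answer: $29592$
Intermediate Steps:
$n{\left(z \right)} = 2 + z^{2}$
$M{\left(H \right)} = H + \left(18 + H\right) \left(82 + H\right)$ ($M{\left(H \right)} = H + \left(82 + H\right) \left(18 + H\right) = H + \left(18 + H\right) \left(82 + H\right)$)
$n{\left(1 - -1 \right)} M{\left(27 \right)} = \left(2 + \left(1 - -1\right)^{2}\right) \left(1476 + 27^{2} + 101 \cdot 27\right) = \left(2 + \left(1 + 1\right)^{2}\right) \left(1476 + 729 + 2727\right) = \left(2 + 2^{2}\right) 4932 = \left(2 + 4\right) 4932 = 6 \cdot 4932 = 29592$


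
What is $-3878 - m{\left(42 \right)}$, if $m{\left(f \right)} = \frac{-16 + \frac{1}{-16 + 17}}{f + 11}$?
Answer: $- \frac{205519}{53} \approx -3877.7$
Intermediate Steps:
$m{\left(f \right)} = - \frac{15}{11 + f}$ ($m{\left(f \right)} = \frac{-16 + 1^{-1}}{11 + f} = \frac{-16 + 1}{11 + f} = - \frac{15}{11 + f}$)
$-3878 - m{\left(42 \right)} = -3878 - - \frac{15}{11 + 42} = -3878 - - \frac{15}{53} = -3878 + \frac{15}{53} = - \frac{205519}{53}$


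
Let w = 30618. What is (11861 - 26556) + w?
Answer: 15923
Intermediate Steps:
(11861 - 26556) + w = (11861 - 26556) + 30618 = -14695 + 30618 = 15923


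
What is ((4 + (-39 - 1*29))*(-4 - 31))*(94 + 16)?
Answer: 246400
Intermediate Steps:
((4 + (-39 - 1*29))*(-4 - 31))*(94 + 16) = ((4 + (-39 - 29))*(-35))*110 = ((4 - 68)*(-35))*110 = -64*(-35)*110 = 2240*110 = 246400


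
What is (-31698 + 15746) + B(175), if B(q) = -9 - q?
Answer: -16136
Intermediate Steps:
(-31698 + 15746) + B(175) = (-31698 + 15746) + (-9 - 1*175) = -15952 + (-9 - 175) = -15952 - 184 = -16136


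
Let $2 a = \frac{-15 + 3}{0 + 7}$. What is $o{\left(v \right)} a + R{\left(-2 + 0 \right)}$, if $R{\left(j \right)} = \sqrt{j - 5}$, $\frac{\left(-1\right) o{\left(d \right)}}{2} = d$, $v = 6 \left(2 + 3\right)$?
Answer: $\frac{360}{7} + i \sqrt{7} \approx 51.429 + 2.6458 i$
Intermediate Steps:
$v = 30$ ($v = 6 \cdot 5 = 30$)
$o{\left(d \right)} = - 2 d$
$a = - \frac{6}{7}$ ($a = \frac{\left(-15 + 3\right) \frac{1}{0 + 7}}{2} = \frac{\left(-12\right) \frac{1}{7}}{2} = \frac{1}{2} \left(- \frac{12}{7}\right) = - \frac{6}{7} \approx -0.85714$)
$R{\left(j \right)} = \sqrt{-5 + j}$
$o{\left(v \right)} a + R{\left(-2 + 0 \right)} = \left(-2\right) 30 \left(- \frac{6}{7}\right) + \sqrt{-5 + \left(-2 + 0\right)} = \left(-60\right) \left(- \frac{6}{7}\right) + \sqrt{-5 - 2} = \frac{360}{7} + \sqrt{-7} = \frac{360}{7} + i \sqrt{7}$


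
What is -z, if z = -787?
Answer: 787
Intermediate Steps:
-z = -1*(-787) = 787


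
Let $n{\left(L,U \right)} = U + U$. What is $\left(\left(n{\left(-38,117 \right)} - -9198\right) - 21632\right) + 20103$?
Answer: $7903$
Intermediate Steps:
$n{\left(L,U \right)} = 2 U$
$\left(\left(n{\left(-38,117 \right)} - -9198\right) - 21632\right) + 20103 = \left(\left(2 \cdot 117 - -9198\right) - 21632\right) + 20103 = \left(\left(234 + 9198\right) - 21632\right) + 20103 = \left(9432 - 21632\right) + 20103 = -12200 + 20103 = 7903$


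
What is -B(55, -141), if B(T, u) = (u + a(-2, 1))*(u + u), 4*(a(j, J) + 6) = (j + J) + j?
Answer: -83331/2 ≈ -41666.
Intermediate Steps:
a(j, J) = -6 + j/2 + J/4 (a(j, J) = -6 + ((j + J) + j)/4 = -6 + ((J + j) + j)/4 = -6 + (J + 2*j)/4 = -6 + (j/2 + J/4) = -6 + j/2 + J/4)
B(T, u) = 2*u*(-27/4 + u) (B(T, u) = (u + (-6 + (½)*(-2) + (¼)*1))*(u + u) = (u + (-6 - 1 + ¼))*(2*u) = (u - 27/4)*(2*u) = (-27/4 + u)*(2*u) = 2*u*(-27/4 + u))
-B(55, -141) = -(-141)*(-27 + 4*(-141))/2 = -(-141)*(-27 - 564)/2 = -(-141)*(-591)/2 = -1*83331/2 = -83331/2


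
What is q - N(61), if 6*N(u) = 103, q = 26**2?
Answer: 3953/6 ≈ 658.83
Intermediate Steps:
q = 676
N(u) = 103/6 (N(u) = (1/6)*103 = 103/6)
q - N(61) = 676 - 1*103/6 = 676 - 103/6 = 3953/6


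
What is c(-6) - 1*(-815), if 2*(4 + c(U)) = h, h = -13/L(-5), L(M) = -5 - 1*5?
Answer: 16233/20 ≈ 811.65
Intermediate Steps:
L(M) = -10 (L(M) = -5 - 5 = -10)
h = 13/10 (h = -13/(-10) = -13*(-⅒) = 13/10 ≈ 1.3000)
c(U) = -67/20 (c(U) = -4 + (½)*(13/10) = -4 + 13/20 = -67/20)
c(-6) - 1*(-815) = -67/20 - 1*(-815) = -67/20 + 815 = 16233/20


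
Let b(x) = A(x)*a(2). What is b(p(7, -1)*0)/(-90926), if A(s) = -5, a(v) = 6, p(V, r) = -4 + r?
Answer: 15/45463 ≈ 0.00032994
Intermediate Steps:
b(x) = -30 (b(x) = -5*6 = -30)
b(p(7, -1)*0)/(-90926) = -30/(-90926) = -30*(-1/90926) = 15/45463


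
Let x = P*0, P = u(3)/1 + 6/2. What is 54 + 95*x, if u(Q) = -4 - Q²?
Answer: 54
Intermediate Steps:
P = -10 (P = (-4 - 1*3²)/1 + 6/2 = (-4 - 1*9)*1 + 6*(½) = (-4 - 9)*1 + 3 = -13*1 + 3 = -13 + 3 = -10)
x = 0 (x = -10*0 = 0)
54 + 95*x = 54 + 95*0 = 54 + 0 = 54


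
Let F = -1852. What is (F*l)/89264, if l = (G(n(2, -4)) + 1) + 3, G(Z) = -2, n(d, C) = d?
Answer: -463/11158 ≈ -0.041495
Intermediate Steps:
l = 2 (l = (-2 + 1) + 3 = -1 + 3 = 2)
(F*l)/89264 = -1852*2/89264 = -3704*1/89264 = -463/11158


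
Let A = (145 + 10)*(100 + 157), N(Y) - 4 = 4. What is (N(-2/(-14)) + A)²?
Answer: 1587464649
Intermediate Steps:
N(Y) = 8 (N(Y) = 4 + 4 = 8)
A = 39835 (A = 155*257 = 39835)
(N(-2/(-14)) + A)² = (8 + 39835)² = 39843² = 1587464649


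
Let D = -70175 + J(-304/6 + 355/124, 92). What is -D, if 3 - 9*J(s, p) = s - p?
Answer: 234892777/3348 ≈ 70159.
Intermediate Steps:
J(s, p) = 1/3 - s/9 + p/9 (J(s, p) = 1/3 - (s - p)/9 = 1/3 + (-s/9 + p/9) = 1/3 - s/9 + p/9)
D = -234892777/3348 (D = -70175 + (1/3 - (-304/6 + 355/124)/9 + (1/9)*92) = -70175 + (1/3 - (-304*1/6 + 355*(1/124))/9 + 92/9) = -70175 + (1/3 - (-152/3 + 355/124)/9 + 92/9) = -70175 + (1/3 - 1/9*(-17783/372) + 92/9) = -70175 + (1/3 + 17783/3348 + 92/9) = -70175 + 53123/3348 = -234892777/3348 ≈ -70159.)
-D = -1*(-234892777/3348) = 234892777/3348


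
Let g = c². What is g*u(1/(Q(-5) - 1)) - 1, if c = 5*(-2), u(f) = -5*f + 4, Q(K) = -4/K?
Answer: 2899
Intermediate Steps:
u(f) = 4 - 5*f
c = -10
g = 100 (g = (-10)² = 100)
g*u(1/(Q(-5) - 1)) - 1 = 100*(4 - 5/(-4/(-5) - 1)) - 1 = 100*(4 - 5/(-4*(-⅕) - 1)) - 1 = 100*(4 - 5/(⅘ - 1)) - 1 = 100*(4 - 5/(-⅕)) - 1 = 100*(4 - 5*(-5)) - 1 = 100*(4 + 25) - 1 = 100*29 - 1 = 2900 - 1 = 2899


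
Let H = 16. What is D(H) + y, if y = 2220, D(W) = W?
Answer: 2236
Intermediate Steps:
D(H) + y = 16 + 2220 = 2236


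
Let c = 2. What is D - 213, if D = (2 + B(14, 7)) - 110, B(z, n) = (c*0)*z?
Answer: -321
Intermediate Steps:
B(z, n) = 0 (B(z, n) = (2*0)*z = 0*z = 0)
D = -108 (D = (2 + 0) - 110 = 2 - 110 = -108)
D - 213 = -108 - 213 = -321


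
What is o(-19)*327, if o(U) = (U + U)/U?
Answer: 654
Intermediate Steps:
o(U) = 2 (o(U) = (2*U)/U = 2)
o(-19)*327 = 2*327 = 654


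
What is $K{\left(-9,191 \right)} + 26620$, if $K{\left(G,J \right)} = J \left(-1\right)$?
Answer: $26429$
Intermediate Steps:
$K{\left(G,J \right)} = - J$
$K{\left(-9,191 \right)} + 26620 = \left(-1\right) 191 + 26620 = -191 + 26620 = 26429$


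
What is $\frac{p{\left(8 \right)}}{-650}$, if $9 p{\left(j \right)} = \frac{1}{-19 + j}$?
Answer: $\frac{1}{64350} \approx 1.554 \cdot 10^{-5}$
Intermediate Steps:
$p{\left(j \right)} = \frac{1}{9 \left(-19 + j\right)}$
$\frac{p{\left(8 \right)}}{-650} = \frac{\frac{1}{9} \frac{1}{-19 + 8}}{-650} = \frac{1}{9 \left(-11\right)} \left(- \frac{1}{650}\right) = \frac{1}{9} \left(- \frac{1}{11}\right) \left(- \frac{1}{650}\right) = \left(- \frac{1}{99}\right) \left(- \frac{1}{650}\right) = \frac{1}{64350}$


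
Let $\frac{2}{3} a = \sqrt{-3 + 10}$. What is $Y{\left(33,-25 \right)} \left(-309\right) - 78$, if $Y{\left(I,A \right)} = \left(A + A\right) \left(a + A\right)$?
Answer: $-386328 + 23175 \sqrt{7} \approx -3.2501 \cdot 10^{5}$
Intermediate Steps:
$a = \frac{3 \sqrt{7}}{2}$ ($a = \frac{3 \sqrt{-3 + 10}}{2} = \frac{3 \sqrt{7}}{2} \approx 3.9686$)
$Y{\left(I,A \right)} = 2 A \left(A + \frac{3 \sqrt{7}}{2}\right)$ ($Y{\left(I,A \right)} = \left(A + A\right) \left(\frac{3 \sqrt{7}}{2} + A\right) = 2 A \left(A + \frac{3 \sqrt{7}}{2}\right)$)
$Y{\left(33,-25 \right)} \left(-309\right) - 78 = - 25 \left(2 \left(-25\right) + 3 \sqrt{7}\right) \left(-309\right) - 78 = - 25 \left(-50 + 3 \sqrt{7}\right) \left(-309\right) - 78 = \left(1250 - 75 \sqrt{7}\right) \left(-309\right) - 78 = \left(-386250 + 23175 \sqrt{7}\right) - 78 = -386328 + 23175 \sqrt{7}$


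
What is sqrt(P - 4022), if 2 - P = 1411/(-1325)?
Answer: 11*I*sqrt(2332477)/265 ≈ 63.395*I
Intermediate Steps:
P = 4061/1325 (P = 2 - 1411/(-1325) = 2 - 1411*(-1)/1325 = 2 - 1*(-1411/1325) = 2 + 1411/1325 = 4061/1325 ≈ 3.0649)
sqrt(P - 4022) = sqrt(4061/1325 - 4022) = sqrt(-5325089/1325) = 11*I*sqrt(2332477)/265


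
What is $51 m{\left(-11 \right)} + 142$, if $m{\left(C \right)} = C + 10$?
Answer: $91$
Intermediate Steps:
$m{\left(C \right)} = 10 + C$
$51 m{\left(-11 \right)} + 142 = 51 \left(10 - 11\right) + 142 = 51 \left(-1\right) + 142 = -51 + 142 = 91$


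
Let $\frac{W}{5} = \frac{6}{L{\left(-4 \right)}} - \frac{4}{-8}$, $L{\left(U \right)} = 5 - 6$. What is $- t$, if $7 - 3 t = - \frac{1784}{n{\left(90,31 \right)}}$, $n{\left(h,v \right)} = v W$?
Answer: $- \frac{2789}{1705} \approx -1.6358$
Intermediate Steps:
$L{\left(U \right)} = -1$ ($L{\left(U \right)} = 5 - 6 = -1$)
$W = - \frac{55}{2}$ ($W = 5 \left(\frac{6}{-1} - \frac{4}{-8}\right) = 5 \left(6 \left(-1\right) - - \frac{1}{2}\right) = 5 \left(-6 + \frac{1}{2}\right) = 5 \left(- \frac{11}{2}\right) = - \frac{55}{2} \approx -27.5$)
$n{\left(h,v \right)} = - \frac{55 v}{2}$ ($n{\left(h,v \right)} = v \left(- \frac{55}{2}\right) = - \frac{55 v}{2}$)
$t = \frac{2789}{1705}$ ($t = \frac{7}{3} - \frac{\left(-1784\right) \frac{1}{\left(- \frac{55}{2}\right) 31}}{3} = \frac{7}{3} - \frac{\left(-1784\right) \frac{1}{- \frac{1705}{2}}}{3} = \frac{7}{3} - \frac{\left(-1784\right) \left(- \frac{2}{1705}\right)}{3} = \frac{7}{3} - \frac{3568}{5115} = \frac{2789}{1705} \approx 1.6358$)
$- t = \left(-1\right) \frac{2789}{1705} = - \frac{2789}{1705}$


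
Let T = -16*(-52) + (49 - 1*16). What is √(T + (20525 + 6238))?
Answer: 2*√6907 ≈ 166.22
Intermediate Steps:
T = 865 (T = 832 + (49 - 16) = 832 + 33 = 865)
√(T + (20525 + 6238)) = √(865 + (20525 + 6238)) = √(865 + 26763) = √27628 = 2*√6907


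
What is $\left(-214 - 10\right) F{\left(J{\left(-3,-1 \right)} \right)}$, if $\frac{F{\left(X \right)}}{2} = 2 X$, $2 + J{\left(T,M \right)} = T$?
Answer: $4480$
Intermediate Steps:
$J{\left(T,M \right)} = -2 + T$
$F{\left(X \right)} = 4 X$ ($F{\left(X \right)} = 2 \cdot 2 X = 4 X$)
$\left(-214 - 10\right) F{\left(J{\left(-3,-1 \right)} \right)} = \left(-214 - 10\right) 4 \left(-2 - 3\right) = - 224 \cdot 4 \left(-5\right) = \left(-224\right) \left(-20\right) = 4480$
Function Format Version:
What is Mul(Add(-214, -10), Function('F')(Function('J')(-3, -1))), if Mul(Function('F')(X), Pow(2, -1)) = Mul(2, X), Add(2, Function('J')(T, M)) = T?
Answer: 4480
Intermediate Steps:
Function('J')(T, M) = Add(-2, T)
Function('F')(X) = Mul(4, X) (Function('F')(X) = Mul(2, Mul(2, X)) = Mul(4, X))
Mul(Add(-214, -10), Function('F')(Function('J')(-3, -1))) = Mul(Add(-214, -10), Mul(4, Add(-2, -3))) = Mul(-224, Mul(4, -5)) = Mul(-224, -20) = 4480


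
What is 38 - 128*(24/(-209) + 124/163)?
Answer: -1521966/34067 ≈ -44.676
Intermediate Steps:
38 - 128*(24/(-209) + 124/163) = 38 - 128*(24*(-1/209) + 124*(1/163)) = 38 - 128*(-24/209 + 124/163) = 38 - 128*22004/34067 = 38 - 2816512/34067 = -1521966/34067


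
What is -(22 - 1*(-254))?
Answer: -276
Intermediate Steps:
-(22 - 1*(-254)) = -(22 + 254) = -1*276 = -276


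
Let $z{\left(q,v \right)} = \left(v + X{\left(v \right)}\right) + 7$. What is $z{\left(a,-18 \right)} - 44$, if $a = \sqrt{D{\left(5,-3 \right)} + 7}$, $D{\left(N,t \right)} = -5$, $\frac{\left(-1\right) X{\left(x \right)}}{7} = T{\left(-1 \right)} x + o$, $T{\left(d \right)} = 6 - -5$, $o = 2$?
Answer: $1317$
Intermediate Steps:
$T{\left(d \right)} = 11$ ($T{\left(d \right)} = 6 + 5 = 11$)
$X{\left(x \right)} = -14 - 77 x$ ($X{\left(x \right)} = - 7 \left(11 x + 2\right) = - 7 \left(2 + 11 x\right) = -14 - 77 x$)
$a = \sqrt{2}$ ($a = \sqrt{-5 + 7} = \sqrt{2} \approx 1.4142$)
$z{\left(q,v \right)} = -7 - 76 v$ ($z{\left(q,v \right)} = \left(v - \left(14 + 77 v\right)\right) + 7 = \left(-14 - 76 v\right) + 7 = -7 - 76 v$)
$z{\left(a,-18 \right)} - 44 = \left(-7 - -1368\right) - 44 = \left(-7 + 1368\right) - 44 = 1361 - 44 = 1317$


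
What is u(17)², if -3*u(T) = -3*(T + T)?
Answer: 1156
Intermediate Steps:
u(T) = 2*T (u(T) = -(-1)*(T + T) = -(-1)*2*T = -(-2)*T = 2*T)
u(17)² = (2*17)² = 34² = 1156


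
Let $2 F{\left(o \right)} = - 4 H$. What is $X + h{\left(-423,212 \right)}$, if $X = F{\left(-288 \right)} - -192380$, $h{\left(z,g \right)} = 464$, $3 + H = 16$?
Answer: $192818$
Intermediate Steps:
$H = 13$ ($H = -3 + 16 = 13$)
$F{\left(o \right)} = -26$ ($F{\left(o \right)} = \frac{\left(-4\right) 13}{2} = \frac{1}{2} \left(-52\right) = -26$)
$X = 192354$ ($X = -26 - -192380 = -26 + 192380 = 192354$)
$X + h{\left(-423,212 \right)} = 192354 + 464 = 192818$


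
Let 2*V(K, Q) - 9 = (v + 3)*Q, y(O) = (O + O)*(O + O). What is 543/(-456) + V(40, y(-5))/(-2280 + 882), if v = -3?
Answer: -42287/35416 ≈ -1.1940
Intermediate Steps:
y(O) = 4*O² (y(O) = (2*O)*(2*O) = 4*O²)
V(K, Q) = 9/2 (V(K, Q) = 9/2 + ((-3 + 3)*Q)/2 = 9/2 + (0*Q)/2 = 9/2 + (½)*0 = 9/2 + 0 = 9/2)
543/(-456) + V(40, y(-5))/(-2280 + 882) = 543/(-456) + 9/(2*(-2280 + 882)) = 543*(-1/456) + (9/2)/(-1398) = -181/152 + (9/2)*(-1/1398) = -181/152 - 3/932 = -42287/35416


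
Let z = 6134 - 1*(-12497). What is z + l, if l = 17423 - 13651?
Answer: 22403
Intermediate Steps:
l = 3772
z = 18631 (z = 6134 + 12497 = 18631)
z + l = 18631 + 3772 = 22403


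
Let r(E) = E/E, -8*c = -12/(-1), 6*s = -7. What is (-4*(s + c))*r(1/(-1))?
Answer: 32/3 ≈ 10.667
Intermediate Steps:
s = -7/6 (s = (⅙)*(-7) = -7/6 ≈ -1.1667)
c = -3/2 (c = -(-3)/(2*(-1)) = -(-3)*(-1)/2 = -⅛*12 = -3/2 ≈ -1.5000)
r(E) = 1
(-4*(s + c))*r(1/(-1)) = -4*(-7/6 - 3/2)*1 = -4*(-8/3)*1 = (32/3)*1 = 32/3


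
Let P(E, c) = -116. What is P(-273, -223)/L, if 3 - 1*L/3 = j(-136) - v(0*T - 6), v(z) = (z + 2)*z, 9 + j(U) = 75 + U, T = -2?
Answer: -116/291 ≈ -0.39863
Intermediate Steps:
j(U) = 66 + U (j(U) = -9 + (75 + U) = 66 + U)
v(z) = z*(2 + z) (v(z) = (2 + z)*z = z*(2 + z))
L = 291 (L = 9 - 3*((66 - 136) - (0*(-2) - 6)*(2 + (0*(-2) - 6))) = 9 - 3*(-70 - (0 - 6)*(2 + (0 - 6))) = 9 - 3*(-70 - (-6)*(2 - 6)) = 9 - 3*(-70 - (-6)*(-4)) = 9 - 3*(-70 - 1*24) = 9 - 3*(-70 - 24) = 9 - 3*(-94) = 9 + 282 = 291)
P(-273, -223)/L = -116/291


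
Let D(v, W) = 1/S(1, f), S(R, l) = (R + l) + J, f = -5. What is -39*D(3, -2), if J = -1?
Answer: 39/5 ≈ 7.8000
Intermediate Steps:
S(R, l) = -1 + R + l (S(R, l) = (R + l) - 1 = -1 + R + l)
D(v, W) = -⅕ (D(v, W) = 1/(-1 + 1 - 5) = 1/(-5) = -⅕)
-39*D(3, -2) = -39*(-⅕) = 39/5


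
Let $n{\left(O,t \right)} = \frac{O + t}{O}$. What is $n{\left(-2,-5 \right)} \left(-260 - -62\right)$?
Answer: $-693$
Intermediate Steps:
$n{\left(O,t \right)} = \frac{O + t}{O}$
$n{\left(-2,-5 \right)} \left(-260 - -62\right) = \frac{-2 - 5}{-2} \left(-260 - -62\right) = \left(- \frac{1}{2}\right) \left(-7\right) \left(-260 + 62\right) = \frac{7}{2} \left(-198\right) = -693$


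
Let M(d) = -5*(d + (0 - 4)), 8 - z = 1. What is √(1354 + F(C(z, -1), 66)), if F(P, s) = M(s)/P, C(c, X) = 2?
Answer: √1199 ≈ 34.627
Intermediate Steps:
z = 7 (z = 8 - 1*1 = 8 - 1 = 7)
M(d) = 20 - 5*d (M(d) = -5*(d - 4) = -5*(-4 + d) = 20 - 5*d)
F(P, s) = (20 - 5*s)/P
√(1354 + F(C(z, -1), 66)) = √(1354 + 5*(4 - 1*66)/2) = √(1354 + 5*(½)*(4 - 66)) = √(1354 + 5*(½)*(-62)) = √(1354 - 155) = √1199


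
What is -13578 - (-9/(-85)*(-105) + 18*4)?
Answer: -231861/17 ≈ -13639.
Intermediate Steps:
-13578 - (-9/(-85)*(-105) + 18*4) = -13578 - (-9*(-1/85)*(-105) + 72) = -13578 - ((9/85)*(-105) + 72) = -13578 - (-189/17 + 72) = -13578 - 1*1035/17 = -13578 - 1035/17 = -231861/17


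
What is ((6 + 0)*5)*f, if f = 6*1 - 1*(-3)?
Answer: 270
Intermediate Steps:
f = 9 (f = 6 + 3 = 9)
((6 + 0)*5)*f = ((6 + 0)*5)*9 = (6*5)*9 = 30*9 = 270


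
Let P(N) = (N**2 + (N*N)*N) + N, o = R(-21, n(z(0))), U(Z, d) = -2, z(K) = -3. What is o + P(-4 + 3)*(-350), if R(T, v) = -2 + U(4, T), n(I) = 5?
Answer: 346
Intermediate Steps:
R(T, v) = -4 (R(T, v) = -2 - 2 = -4)
o = -4
P(N) = N + N**2 + N**3 (P(N) = (N**2 + N**2*N) + N = (N**2 + N**3) + N = N + N**2 + N**3)
o + P(-4 + 3)*(-350) = -4 + ((-4 + 3)*(1 + (-4 + 3) + (-4 + 3)**2))*(-350) = -4 - (1 - 1 + (-1)**2)*(-350) = -4 - (1 - 1 + 1)*(-350) = -4 - 1*1*(-350) = -4 - 1*(-350) = -4 + 350 = 346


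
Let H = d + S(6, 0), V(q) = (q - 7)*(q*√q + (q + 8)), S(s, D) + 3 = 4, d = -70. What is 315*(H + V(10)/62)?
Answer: -665280/31 + 4725*√10/31 ≈ -20979.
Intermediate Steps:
S(s, D) = 1 (S(s, D) = -3 + 4 = 1)
V(q) = (-7 + q)*(8 + q + q^(3/2)) (V(q) = (-7 + q)*(q^(3/2) + (8 + q)) = (-7 + q)*(8 + q + q^(3/2)))
H = -69 (H = -70 + 1 = -69)
315*(H + V(10)/62) = 315*(-69 + (-56 + 10 + 10² + 10^(5/2) - 70*√10)/62) = 315*(-69 + (-56 + 10 + 100 + 100*√10 - 70*√10)*(1/62)) = 315*(-69 + (54 + 30*√10)*(1/62)) = 315*(-69 + (27/31 + 15*√10/31)) = 315*(-2112/31 + 15*√10/31) = -665280/31 + 4725*√10/31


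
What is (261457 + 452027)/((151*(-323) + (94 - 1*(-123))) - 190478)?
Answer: -118914/39839 ≈ -2.9849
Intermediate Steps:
(261457 + 452027)/((151*(-323) + (94 - 1*(-123))) - 190478) = 713484/((-48773 + (94 + 123)) - 190478) = 713484/((-48773 + 217) - 190478) = 713484/(-48556 - 190478) = 713484/(-239034) = 713484*(-1/239034) = -118914/39839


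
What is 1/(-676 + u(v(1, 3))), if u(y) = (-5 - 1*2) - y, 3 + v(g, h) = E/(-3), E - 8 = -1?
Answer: -3/2033 ≈ -0.0014757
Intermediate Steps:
E = 7 (E = 8 - 1 = 7)
v(g, h) = -16/3 (v(g, h) = -3 + 7/(-3) = -3 + 7*(-⅓) = -3 - 7/3 = -16/3)
u(y) = -7 - y (u(y) = (-5 - 2) - y = -7 - y)
1/(-676 + u(v(1, 3))) = 1/(-676 + (-7 - 1*(-16/3))) = 1/(-676 + (-7 + 16/3)) = 1/(-676 - 5/3) = 1/(-2033/3) = -3/2033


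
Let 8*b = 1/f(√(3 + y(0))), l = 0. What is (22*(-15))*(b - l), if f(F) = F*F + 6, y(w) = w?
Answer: -55/12 ≈ -4.5833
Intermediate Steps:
f(F) = 6 + F² (f(F) = F² + 6 = 6 + F²)
b = 1/72 (b = 1/(8*(6 + (√(3 + 0))²)) = 1/(8*(6 + (√3)²)) = 1/(8*(6 + 3)) = (⅛)/9 = (⅛)*(⅑) = 1/72 ≈ 0.013889)
(22*(-15))*(b - l) = (22*(-15))*(1/72 - 1*0) = -330*(1/72 + 0) = -330*1/72 = -55/12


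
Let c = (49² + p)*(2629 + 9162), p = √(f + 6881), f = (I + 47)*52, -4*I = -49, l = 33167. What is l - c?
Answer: -28277024 - 11791*√9962 ≈ -2.9454e+7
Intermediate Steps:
I = 49/4 (I = -¼*(-49) = 49/4 ≈ 12.250)
f = 3081 (f = (49/4 + 47)*52 = (237/4)*52 = 3081)
p = √9962 (p = √(3081 + 6881) = √9962 ≈ 99.810)
c = 28310191 + 11791*√9962 (c = (49² + √9962)*(2629 + 9162) = (2401 + √9962)*11791 = 28310191 + 11791*√9962 ≈ 2.9487e+7)
l - c = 33167 - (28310191 + 11791*√9962) = 33167 + (-28310191 - 11791*√9962) = -28277024 - 11791*√9962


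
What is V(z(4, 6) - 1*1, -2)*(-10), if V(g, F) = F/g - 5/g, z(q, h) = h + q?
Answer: 70/9 ≈ 7.7778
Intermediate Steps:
V(g, F) = -5/g + F/g
V(z(4, 6) - 1*1, -2)*(-10) = ((-5 - 2)/((6 + 4) - 1*1))*(-10) = (-7/(10 - 1))*(-10) = (-7/9)*(-10) = ((⅑)*(-7))*(-10) = -7/9*(-10) = 70/9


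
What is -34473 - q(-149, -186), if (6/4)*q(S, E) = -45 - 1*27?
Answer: -34425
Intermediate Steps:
q(S, E) = -48 (q(S, E) = 2*(-45 - 1*27)/3 = 2*(-45 - 27)/3 = (⅔)*(-72) = -48)
-34473 - q(-149, -186) = -34473 - 1*(-48) = -34473 + 48 = -34425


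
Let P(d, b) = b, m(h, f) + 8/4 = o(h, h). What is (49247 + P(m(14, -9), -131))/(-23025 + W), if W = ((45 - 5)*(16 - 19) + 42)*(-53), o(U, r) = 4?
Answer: -16372/6297 ≈ -2.6000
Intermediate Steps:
m(h, f) = 2 (m(h, f) = -2 + 4 = 2)
W = 4134 (W = (40*(-3) + 42)*(-53) = (-120 + 42)*(-53) = -78*(-53) = 4134)
(49247 + P(m(14, -9), -131))/(-23025 + W) = (49247 - 131)/(-23025 + 4134) = 49116/(-18891) = 49116*(-1/18891) = -16372/6297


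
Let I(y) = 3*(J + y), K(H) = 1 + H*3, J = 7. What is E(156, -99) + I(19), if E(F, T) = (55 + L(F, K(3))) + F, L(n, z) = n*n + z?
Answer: 24635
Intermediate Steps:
K(H) = 1 + 3*H
L(n, z) = z + n**2 (L(n, z) = n**2 + z = z + n**2)
I(y) = 21 + 3*y (I(y) = 3*(7 + y) = 21 + 3*y)
E(F, T) = 65 + F + F**2 (E(F, T) = (55 + ((1 + 3*3) + F**2)) + F = (55 + ((1 + 9) + F**2)) + F = (55 + (10 + F**2)) + F = (65 + F**2) + F = 65 + F + F**2)
E(156, -99) + I(19) = (65 + 156 + 156**2) + (21 + 3*19) = (65 + 156 + 24336) + (21 + 57) = 24557 + 78 = 24635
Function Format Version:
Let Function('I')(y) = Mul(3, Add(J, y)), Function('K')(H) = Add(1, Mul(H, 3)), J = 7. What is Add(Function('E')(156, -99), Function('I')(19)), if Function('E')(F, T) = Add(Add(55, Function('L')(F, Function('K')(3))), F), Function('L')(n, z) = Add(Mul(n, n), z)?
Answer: 24635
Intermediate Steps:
Function('K')(H) = Add(1, Mul(3, H))
Function('L')(n, z) = Add(z, Pow(n, 2)) (Function('L')(n, z) = Add(Pow(n, 2), z) = Add(z, Pow(n, 2)))
Function('I')(y) = Add(21, Mul(3, y)) (Function('I')(y) = Mul(3, Add(7, y)) = Add(21, Mul(3, y)))
Function('E')(F, T) = Add(65, F, Pow(F, 2)) (Function('E')(F, T) = Add(Add(55, Add(Add(1, Mul(3, 3)), Pow(F, 2))), F) = Add(Add(55, Add(Add(1, 9), Pow(F, 2))), F) = Add(Add(55, Add(10, Pow(F, 2))), F) = Add(Add(65, Pow(F, 2)), F) = Add(65, F, Pow(F, 2)))
Add(Function('E')(156, -99), Function('I')(19)) = Add(Add(65, 156, Pow(156, 2)), Add(21, Mul(3, 19))) = Add(Add(65, 156, 24336), Add(21, 57)) = Add(24557, 78) = 24635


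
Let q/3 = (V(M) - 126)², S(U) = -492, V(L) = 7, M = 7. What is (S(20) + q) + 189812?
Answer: 231803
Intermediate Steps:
q = 42483 (q = 3*(7 - 126)² = 3*(-119)² = 3*14161 = 42483)
(S(20) + q) + 189812 = (-492 + 42483) + 189812 = 41991 + 189812 = 231803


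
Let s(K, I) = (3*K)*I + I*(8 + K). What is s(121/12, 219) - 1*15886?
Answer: -5301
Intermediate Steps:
s(K, I) = I*(8 + K) + 3*I*K (s(K, I) = 3*I*K + I*(8 + K) = I*(8 + K) + 3*I*K)
s(121/12, 219) - 1*15886 = 4*219*(2 + 121/12) - 1*15886 = 4*219*(2 + 121*(1/12)) - 15886 = 4*219*(2 + 121/12) - 15886 = 4*219*(145/12) - 15886 = 10585 - 15886 = -5301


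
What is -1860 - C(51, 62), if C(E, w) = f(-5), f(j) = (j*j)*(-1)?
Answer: -1835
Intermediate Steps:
f(j) = -j**2 (f(j) = j**2*(-1) = -j**2)
C(E, w) = -25 (C(E, w) = -1*(-5)**2 = -1*25 = -25)
-1860 - C(51, 62) = -1860 - 1*(-25) = -1860 + 25 = -1835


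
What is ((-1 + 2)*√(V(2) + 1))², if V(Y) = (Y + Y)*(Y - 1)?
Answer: 5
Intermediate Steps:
V(Y) = 2*Y*(-1 + Y) (V(Y) = (2*Y)*(-1 + Y) = 2*Y*(-1 + Y))
((-1 + 2)*√(V(2) + 1))² = ((-1 + 2)*√(2*2*(-1 + 2) + 1))² = (1*√(2*2*1 + 1))² = (1*√(4 + 1))² = (1*√5)² = (√5)² = 5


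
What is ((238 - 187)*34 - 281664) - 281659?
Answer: -561589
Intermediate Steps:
((238 - 187)*34 - 281664) - 281659 = (51*34 - 281664) - 281659 = (1734 - 281664) - 281659 = -279930 - 281659 = -561589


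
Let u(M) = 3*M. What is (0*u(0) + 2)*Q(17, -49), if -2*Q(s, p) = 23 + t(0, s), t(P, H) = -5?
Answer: -18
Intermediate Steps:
Q(s, p) = -9 (Q(s, p) = -(23 - 5)/2 = -½*18 = -9)
(0*u(0) + 2)*Q(17, -49) = (0*(3*0) + 2)*(-9) = (0*0 + 2)*(-9) = (0 + 2)*(-9) = 2*(-9) = -18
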